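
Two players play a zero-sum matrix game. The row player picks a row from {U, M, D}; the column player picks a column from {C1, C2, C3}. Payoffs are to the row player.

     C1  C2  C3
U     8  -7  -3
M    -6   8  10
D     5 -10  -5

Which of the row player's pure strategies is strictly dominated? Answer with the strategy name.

U gives a strictly higher payoff than D against every column: 8 > 5, -7 > -10, -3 > -5.
So D is strictly dominated and the row player never plays it.

D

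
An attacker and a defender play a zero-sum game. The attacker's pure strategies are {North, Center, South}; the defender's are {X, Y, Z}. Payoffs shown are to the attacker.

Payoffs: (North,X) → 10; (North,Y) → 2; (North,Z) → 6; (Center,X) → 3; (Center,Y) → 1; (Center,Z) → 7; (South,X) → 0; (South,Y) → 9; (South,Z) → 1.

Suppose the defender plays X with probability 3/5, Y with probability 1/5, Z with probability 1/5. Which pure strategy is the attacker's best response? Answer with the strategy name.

North

Expected payoff of North: (3/5)·10 + (1/5)·2 + (1/5)·6 = 38/5.
Expected payoff of Center: (3/5)·3 + (1/5)·1 + (1/5)·7 = 17/5.
Expected payoff of South: (3/5)·0 + (1/5)·9 + (1/5)·1 = 2.
The largest is 38/5, so the attacker's best response is North.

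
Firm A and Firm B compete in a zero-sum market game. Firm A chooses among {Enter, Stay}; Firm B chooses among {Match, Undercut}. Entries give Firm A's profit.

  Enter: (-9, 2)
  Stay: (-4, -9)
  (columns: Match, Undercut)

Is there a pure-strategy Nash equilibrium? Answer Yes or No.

No

Row minima: Enter → -9, Stay → -9; maximin = -9.
Column maxima: Match → -4, Undercut → 2; minimax = -4.
-9 ≠ -4, so no pure-strategy equilibrium exists.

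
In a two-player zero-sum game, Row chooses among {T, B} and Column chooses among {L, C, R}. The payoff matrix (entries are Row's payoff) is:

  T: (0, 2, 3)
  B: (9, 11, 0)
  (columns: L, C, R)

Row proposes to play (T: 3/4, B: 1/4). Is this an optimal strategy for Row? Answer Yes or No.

Against L this mix gives (3/4)·0 + (1/4)·9 = 9/4.
Against C this mix gives (3/4)·2 + (1/4)·11 = 17/4.
Against R this mix gives (3/4)·3 + (1/4)·0 = 9/4.
All of Column's active replies (L, R) yield 9/4, and no column does worse for Row. The mix makes Column indifferent and guarantees 9/4, so it is optimal.

Yes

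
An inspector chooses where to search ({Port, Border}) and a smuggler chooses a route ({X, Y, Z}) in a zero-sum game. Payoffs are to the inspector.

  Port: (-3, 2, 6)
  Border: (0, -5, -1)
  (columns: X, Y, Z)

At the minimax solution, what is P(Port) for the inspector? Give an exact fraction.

1/2

Row minima: Port → -3, Border → -5; maximin = -3.
Column maxima: X → 0, Y → 2, Z → 6; minimax = 0.
-3 ≠ 0, so there is no saddle point; optimal play is mixed.
Z is strictly dominated by Y (it gives the inspector strictly more in every row), so the smuggler never plays it.
On the remaining 2×2 (Port, Border vs X, Y):
Let the inspector play Port with probability p. Expected payoff against X: (-3)p + 0(1−p) = −3p; against Y: 2p + (-5)(1−p) = 7p − 5.
Setting these equal: −3p = 7p − 5 ⇒ −10p = -5 ⇒ p = 1/2, and the value is (-3)·(1/2) = -3/2.
For the smuggler: with q = P(X), equating Port's and Border's payoffs gives −5q + 2 = 5q − 5 ⇒ q = 7/10.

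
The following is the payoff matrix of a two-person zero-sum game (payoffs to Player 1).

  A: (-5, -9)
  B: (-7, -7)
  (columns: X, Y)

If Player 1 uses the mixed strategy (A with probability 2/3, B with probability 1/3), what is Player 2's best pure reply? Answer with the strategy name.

Y

If Player 2 plays X, Player 1's expected payoff is (2/3)·(-5) + (1/3)·(-7) = -17/3.
If Player 2 plays Y, Player 1's expected payoff is (2/3)·(-9) + (1/3)·(-7) = -25/3.
Player 2 minimizes Player 1's payoff; the smallest is -25/3, so the best response is Y.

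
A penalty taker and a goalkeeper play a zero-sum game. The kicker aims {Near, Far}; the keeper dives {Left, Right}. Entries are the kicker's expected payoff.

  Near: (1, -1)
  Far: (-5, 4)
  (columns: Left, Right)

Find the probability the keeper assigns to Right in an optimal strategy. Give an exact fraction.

6/11

Row minima: Near → -1, Far → -5; maximin = -1.
Column maxima: Left → 1, Right → 4; minimax = 1.
-1 ≠ 1, so there is no saddle point; optimal play is mixed.
Let the kicker play Near with probability p. Expected payoff against Left: 1p + (-5)(1−p) = 6p − 5; against Right: (-1)p + 4(1−p) = −5p + 4.
Setting these equal: 6p − 5 = −5p + 4 ⇒ 11p = 9 ⇒ p = 9/11, and the value is (6)·(9/11) − 5 = -1/11.
For the keeper: with q = P(Left), equating Near's and Far's payoffs gives 2q − 1 = −9q + 4 ⇒ q = 5/11.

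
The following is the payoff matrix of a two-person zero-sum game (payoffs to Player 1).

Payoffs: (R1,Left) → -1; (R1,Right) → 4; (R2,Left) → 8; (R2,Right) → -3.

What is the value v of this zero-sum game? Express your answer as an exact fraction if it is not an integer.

29/16

Row minima: R1 → -1, R2 → -3; maximin = -1.
Column maxima: Left → 8, Right → 4; minimax = 4.
-1 ≠ 4, so there is no saddle point; optimal play is mixed.
Let Player 1 play R1 with probability p. Expected payoff against Left: (-1)p + 8(1−p) = −9p + 8; against Right: 4p + (-3)(1−p) = 7p − 3.
Setting these equal: −9p + 8 = 7p − 3 ⇒ −16p = -11 ⇒ p = 11/16, and the value is (-9)·(11/16) + 8 = 29/16.
For Player 2: with q = P(Left), equating R1's and R2's payoffs gives −5q + 4 = 11q − 3 ⇒ q = 7/16.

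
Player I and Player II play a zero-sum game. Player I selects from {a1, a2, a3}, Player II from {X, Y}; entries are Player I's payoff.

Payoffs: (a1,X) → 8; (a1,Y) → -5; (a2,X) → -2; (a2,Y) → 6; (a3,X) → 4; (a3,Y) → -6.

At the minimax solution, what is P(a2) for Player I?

13/21

Row minima: a1 → -5, a2 → -2, a3 → -6; maximin = -2.
Column maxima: X → 8, Y → 6; minimax = 6.
-2 ≠ 6, so there is no saddle point; optimal play is mixed.
a3 is strictly dominated by a1, so Player I never plays it.
On the remaining 2×2 (a1, a2 vs X, Y):
Let Player I play a1 with probability p. Expected payoff against X: 8p + (-2)(1−p) = 10p − 2; against Y: (-5)p + 6(1−p) = −11p + 6.
Setting these equal: 10p − 2 = −11p + 6 ⇒ 21p = 8 ⇒ p = 8/21, and the value is (10)·(8/21) − 2 = 38/21.
For Player II: with q = P(X), equating a1's and a2's payoffs gives 13q − 5 = −8q + 6 ⇒ q = 11/21.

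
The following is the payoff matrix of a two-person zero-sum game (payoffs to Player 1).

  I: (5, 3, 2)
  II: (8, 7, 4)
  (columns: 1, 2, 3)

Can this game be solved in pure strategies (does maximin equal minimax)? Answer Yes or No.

Yes

Row minima: I → 2, II → 4; maximin = 4.
Column maxima: 1 → 8, 2 → 7, 3 → 4; minimax = 4.
maximin = minimax = 4, so a saddle point exists.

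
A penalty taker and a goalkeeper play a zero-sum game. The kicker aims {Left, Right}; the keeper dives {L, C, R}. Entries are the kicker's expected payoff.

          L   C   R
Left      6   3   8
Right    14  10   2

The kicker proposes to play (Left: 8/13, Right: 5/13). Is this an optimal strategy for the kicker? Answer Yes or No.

Against L this mix gives (8/13)·6 + (5/13)·14 = 118/13.
Against C this mix gives (8/13)·3 + (5/13)·10 = 74/13.
Against R this mix gives (8/13)·8 + (5/13)·2 = 74/13.
All of the keeper's active replies (C, R) yield 74/13, and no column does worse for the kicker. The mix makes the keeper indifferent and guarantees 74/13, so it is optimal.

Yes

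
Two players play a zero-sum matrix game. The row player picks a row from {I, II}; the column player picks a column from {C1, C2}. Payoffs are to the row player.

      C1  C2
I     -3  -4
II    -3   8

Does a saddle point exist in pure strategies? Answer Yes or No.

Row minima: I → -4, II → -3; maximin = -3.
Column maxima: C1 → -3, C2 → 8; minimax = -3.
maximin = minimax = -3, so a saddle point exists.

Yes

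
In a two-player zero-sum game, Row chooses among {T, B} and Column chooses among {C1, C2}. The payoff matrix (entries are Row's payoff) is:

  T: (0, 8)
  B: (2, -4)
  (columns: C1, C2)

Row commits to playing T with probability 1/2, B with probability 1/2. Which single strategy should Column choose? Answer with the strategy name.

C1

If Column plays C1, Row's expected payoff is (1/2)·0 + (1/2)·2 = 1.
If Column plays C2, Row's expected payoff is (1/2)·8 + (1/2)·(-4) = 2.
Column minimizes Row's payoff; the smallest is 1, so the best response is C1.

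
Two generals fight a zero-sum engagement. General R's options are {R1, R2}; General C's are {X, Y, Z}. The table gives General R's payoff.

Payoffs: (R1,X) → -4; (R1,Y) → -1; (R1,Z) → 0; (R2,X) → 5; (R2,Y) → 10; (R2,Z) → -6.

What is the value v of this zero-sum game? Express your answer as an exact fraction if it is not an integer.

Row minima: R1 → -4, R2 → -6; maximin = -4.
Column maxima: X → 5, Y → 10, Z → 0; minimax = 0.
-4 ≠ 0, so there is no saddle point; optimal play is mixed.
Y is strictly dominated by X (it gives General R strictly more in every row), so General C never plays it.
On the remaining 2×2 (R1, R2 vs X, Z):
Let General R play R1 with probability p. Expected payoff against X: (-4)p + 5(1−p) = −9p + 5; against Z: 0p + (-6)(1−p) = 6p − 6.
Setting these equal: −9p + 5 = 6p − 6 ⇒ −15p = -11 ⇒ p = 11/15, and the value is (-9)·(11/15) + 5 = -8/5.
For General C: with q = P(X), equating R1's and R2's payoffs gives −4q = 11q − 6 ⇒ q = 2/5.

-8/5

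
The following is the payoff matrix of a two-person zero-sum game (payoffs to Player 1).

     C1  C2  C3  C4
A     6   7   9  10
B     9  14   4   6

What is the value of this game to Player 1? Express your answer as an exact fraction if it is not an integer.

57/8

Row minima: A → 6, B → 4; maximin = 6.
Column maxima: C1 → 9, C2 → 14, C3 → 9, C4 → 10; minimax = 9.
6 ≠ 9, so there is no saddle point; optimal play is mixed.
C2 is strictly dominated by C1 (it gives Player 1 strictly more in every row), so Player 2 never plays it.
C4 is strictly dominated by C3 (it gives Player 1 strictly more in every row), so Player 2 never plays it.
On the remaining 2×2 (A, B vs C1, C3):
Let Player 1 play A with probability p. Expected payoff against C1: 6p + 9(1−p) = −3p + 9; against C3: 9p + 4(1−p) = 5p + 4.
Setting these equal: −3p + 9 = 5p + 4 ⇒ −8p = -5 ⇒ p = 5/8, and the value is (-3)·(5/8) + 9 = 57/8.
For Player 2: with q = P(C1), equating A's and B's payoffs gives −3q + 9 = 5q + 4 ⇒ q = 5/8.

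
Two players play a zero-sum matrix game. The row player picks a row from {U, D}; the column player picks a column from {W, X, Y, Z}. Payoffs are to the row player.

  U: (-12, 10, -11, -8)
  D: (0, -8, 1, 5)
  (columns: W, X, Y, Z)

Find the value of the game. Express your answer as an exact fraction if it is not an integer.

Row minima: U → -12, D → -8; maximin = -8.
Column maxima: W → 0, X → 10, Y → 1, Z → 5; minimax = 0.
-8 ≠ 0, so there is no saddle point; optimal play is mixed.
Y is strictly dominated by W (it gives the row player strictly more in every row), so the column player never plays it.
Z is strictly dominated by W (it gives the row player strictly more in every row), so the column player never plays it.
On the remaining 2×2 (U, D vs W, X):
Let the row player play U with probability p. Expected payoff against W: (-12)p + 0(1−p) = −12p; against X: 10p + (-8)(1−p) = 18p − 8.
Setting these equal: −12p = 18p − 8 ⇒ −30p = -8 ⇒ p = 4/15, and the value is (-12)·(4/15) = -16/5.
For the column player: with q = P(W), equating U's and D's payoffs gives −22q + 10 = 8q − 8 ⇒ q = 3/5.

-16/5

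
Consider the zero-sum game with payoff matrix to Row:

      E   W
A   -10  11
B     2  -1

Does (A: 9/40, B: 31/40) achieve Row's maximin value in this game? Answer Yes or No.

No

Against E this mix gives (9/40)·(-10) + (31/40)·2 = -7/10.
Against W this mix gives (9/40)·11 + (31/40)·(-1) = 17/10.
Column will play E, holding Row to -7/10. Shifting weight toward the row that does better against E would raise this floor (the equalizing mix achieves 1/2 against both E and W), so the proposed strategy is not optimal.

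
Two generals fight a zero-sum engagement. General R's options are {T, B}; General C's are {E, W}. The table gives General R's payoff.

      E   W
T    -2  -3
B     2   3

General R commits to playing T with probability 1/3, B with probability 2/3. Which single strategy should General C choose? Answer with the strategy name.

If General C plays E, General R's expected payoff is (1/3)·(-2) + (2/3)·2 = 2/3.
If General C plays W, General R's expected payoff is (1/3)·(-3) + (2/3)·3 = 1.
General C minimizes General R's payoff; the smallest is 2/3, so the best response is E.

E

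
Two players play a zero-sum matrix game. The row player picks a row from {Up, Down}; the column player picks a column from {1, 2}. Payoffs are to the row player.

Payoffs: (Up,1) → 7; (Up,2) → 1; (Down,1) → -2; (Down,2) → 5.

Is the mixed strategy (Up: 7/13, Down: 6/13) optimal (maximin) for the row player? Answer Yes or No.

Yes

Against 1 this mix gives (7/13)·7 + (6/13)·(-2) = 37/13.
Against 2 this mix gives (7/13)·1 + (6/13)·5 = 37/13.
All of the column player's active replies (1, 2) yield 37/13, and no column does worse for the row player. The mix makes the column player indifferent and guarantees 37/13, so it is optimal.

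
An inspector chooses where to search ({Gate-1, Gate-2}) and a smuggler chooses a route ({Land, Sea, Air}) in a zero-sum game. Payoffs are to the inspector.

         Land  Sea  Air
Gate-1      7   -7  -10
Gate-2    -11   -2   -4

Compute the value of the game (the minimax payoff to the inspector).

Row minima: Gate-1 → -10, Gate-2 → -11; maximin = -10.
Column maxima: Land → 7, Sea → -2, Air → -4; minimax = -4.
-10 ≠ -4, so there is no saddle point; optimal play is mixed.
Sea is strictly dominated by Air (it gives the inspector strictly more in every row), so the smuggler never plays it.
On the remaining 2×2 (Gate-1, Gate-2 vs Land, Air):
Let the inspector play Gate-1 with probability p. Expected payoff against Land: 7p + (-11)(1−p) = 18p − 11; against Air: (-10)p + (-4)(1−p) = −6p − 4.
Setting these equal: 18p − 11 = −6p − 4 ⇒ 24p = 7 ⇒ p = 7/24, and the value is (18)·(7/24) − 11 = -23/4.
For the smuggler: with q = P(Land), equating Gate-1's and Gate-2's payoffs gives 17q − 10 = −7q − 4 ⇒ q = 1/4.

-23/4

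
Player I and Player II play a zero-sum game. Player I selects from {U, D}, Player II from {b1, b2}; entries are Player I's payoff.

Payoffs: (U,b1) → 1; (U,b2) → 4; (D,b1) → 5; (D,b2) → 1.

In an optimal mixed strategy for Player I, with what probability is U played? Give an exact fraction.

4/7

Row minima: U → 1, D → 1; maximin = 1.
Column maxima: b1 → 5, b2 → 4; minimax = 4.
1 ≠ 4, so there is no saddle point; optimal play is mixed.
Let Player I play U with probability p. Expected payoff against b1: 1p + 5(1−p) = −4p + 5; against b2: 4p + 1(1−p) = 3p + 1.
Setting these equal: −4p + 5 = 3p + 1 ⇒ −7p = -4 ⇒ p = 4/7, and the value is (-4)·(4/7) + 5 = 19/7.
For Player II: with q = P(b1), equating U's and D's payoffs gives −3q + 4 = 4q + 1 ⇒ q = 3/7.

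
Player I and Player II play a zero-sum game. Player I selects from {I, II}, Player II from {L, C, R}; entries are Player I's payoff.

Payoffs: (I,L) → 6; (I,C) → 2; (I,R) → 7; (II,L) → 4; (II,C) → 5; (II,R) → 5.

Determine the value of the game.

22/5

Row minima: I → 2, II → 4; maximin = 4.
Column maxima: L → 6, C → 5, R → 7; minimax = 5.
4 ≠ 5, so there is no saddle point; optimal play is mixed.
R is strictly dominated by L (it gives Player I strictly more in every row), so Player II never plays it.
On the remaining 2×2 (I, II vs L, C):
Let Player I play I with probability p. Expected payoff against L: 6p + 4(1−p) = 2p + 4; against C: 2p + 5(1−p) = −3p + 5.
Setting these equal: 2p + 4 = −3p + 5 ⇒ 5p = 1 ⇒ p = 1/5, and the value is (2)·(1/5) + 4 = 22/5.
For Player II: with q = P(L), equating I's and II's payoffs gives 4q + 2 = −q + 5 ⇒ q = 3/5.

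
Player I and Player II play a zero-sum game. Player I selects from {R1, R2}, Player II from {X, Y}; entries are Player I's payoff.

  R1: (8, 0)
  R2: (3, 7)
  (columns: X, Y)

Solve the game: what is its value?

14/3

Row minima: R1 → 0, R2 → 3; maximin = 3.
Column maxima: X → 8, Y → 7; minimax = 7.
3 ≠ 7, so there is no saddle point; optimal play is mixed.
Let Player I play R1 with probability p. Expected payoff against X: 8p + 3(1−p) = 5p + 3; against Y: 0p + 7(1−p) = −7p + 7.
Setting these equal: 5p + 3 = −7p + 7 ⇒ 12p = 4 ⇒ p = 1/3, and the value is (5)·(1/3) + 3 = 14/3.
For Player II: with q = P(X), equating R1's and R2's payoffs gives 8q = −4q + 7 ⇒ q = 7/12.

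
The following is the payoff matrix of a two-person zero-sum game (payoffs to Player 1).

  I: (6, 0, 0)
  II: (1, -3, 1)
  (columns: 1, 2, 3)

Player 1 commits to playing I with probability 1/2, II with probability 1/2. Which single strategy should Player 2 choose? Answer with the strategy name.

If Player 2 plays 1, Player 1's expected payoff is (1/2)·6 + (1/2)·1 = 7/2.
If Player 2 plays 2, Player 1's expected payoff is (1/2)·0 + (1/2)·(-3) = -3/2.
If Player 2 plays 3, Player 1's expected payoff is (1/2)·0 + (1/2)·1 = 1/2.
Player 2 minimizes Player 1's payoff; the smallest is -3/2, so the best response is 2.

2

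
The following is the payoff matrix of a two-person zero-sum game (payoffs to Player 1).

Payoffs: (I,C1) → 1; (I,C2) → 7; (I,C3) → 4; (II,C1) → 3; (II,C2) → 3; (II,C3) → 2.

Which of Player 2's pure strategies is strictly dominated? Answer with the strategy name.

C2

C3 holds Player 1's payoff strictly below C2 in every row: 4 < 7, 2 < 3.
So C2 is strictly dominated for Player 2.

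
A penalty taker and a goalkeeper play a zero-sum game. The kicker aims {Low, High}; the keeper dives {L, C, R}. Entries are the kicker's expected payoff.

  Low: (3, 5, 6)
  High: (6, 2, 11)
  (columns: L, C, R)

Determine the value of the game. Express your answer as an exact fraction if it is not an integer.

Row minima: Low → 3, High → 2; maximin = 3.
Column maxima: L → 6, C → 5, R → 11; minimax = 5.
3 ≠ 5, so there is no saddle point; optimal play is mixed.
R is strictly dominated by L (it gives the kicker strictly more in every row), so the keeper never plays it.
On the remaining 2×2 (Low, High vs L, C):
Let the kicker play Low with probability p. Expected payoff against L: 3p + 6(1−p) = −3p + 6; against C: 5p + 2(1−p) = 3p + 2.
Setting these equal: −3p + 6 = 3p + 2 ⇒ −6p = -4 ⇒ p = 2/3, and the value is (-3)·(2/3) + 6 = 4.
For the keeper: with q = P(L), equating Low's and High's payoffs gives −2q + 5 = 4q + 2 ⇒ q = 1/2.

4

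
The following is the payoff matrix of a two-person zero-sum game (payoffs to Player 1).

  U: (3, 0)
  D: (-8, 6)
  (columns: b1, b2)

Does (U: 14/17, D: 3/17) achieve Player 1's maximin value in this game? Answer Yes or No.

Yes

Against b1 this mix gives (14/17)·3 + (3/17)·(-8) = 18/17.
Against b2 this mix gives (14/17)·0 + (3/17)·6 = 18/17.
All of Player 2's active replies (b1, b2) yield 18/17, and no column does worse for Player 1. The mix makes Player 2 indifferent and guarantees 18/17, so it is optimal.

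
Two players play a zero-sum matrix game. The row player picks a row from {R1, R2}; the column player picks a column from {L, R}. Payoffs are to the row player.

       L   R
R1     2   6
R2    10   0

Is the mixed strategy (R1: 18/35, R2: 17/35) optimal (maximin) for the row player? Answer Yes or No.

Against L this mix gives (18/35)·2 + (17/35)·10 = 206/35.
Against R this mix gives (18/35)·6 + (17/35)·0 = 108/35.
The column player will play R, holding the row player to 108/35. Shifting weight toward the row that does better against R would raise this floor (the equalizing mix achieves 30/7 against both R and L), so the proposed strategy is not optimal.

No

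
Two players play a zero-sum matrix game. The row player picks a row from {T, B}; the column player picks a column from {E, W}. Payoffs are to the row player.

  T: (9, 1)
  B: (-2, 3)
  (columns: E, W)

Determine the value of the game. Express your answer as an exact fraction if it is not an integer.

Row minima: T → 1, B → -2; maximin = 1.
Column maxima: E → 9, W → 3; minimax = 3.
1 ≠ 3, so there is no saddle point; optimal play is mixed.
Let the row player play T with probability p. Expected payoff against E: 9p + (-2)(1−p) = 11p − 2; against W: 1p + 3(1−p) = −2p + 3.
Setting these equal: 11p − 2 = −2p + 3 ⇒ 13p = 5 ⇒ p = 5/13, and the value is (11)·(5/13) − 2 = 29/13.
For the column player: with q = P(E), equating T's and B's payoffs gives 8q + 1 = −5q + 3 ⇒ q = 2/13.

29/13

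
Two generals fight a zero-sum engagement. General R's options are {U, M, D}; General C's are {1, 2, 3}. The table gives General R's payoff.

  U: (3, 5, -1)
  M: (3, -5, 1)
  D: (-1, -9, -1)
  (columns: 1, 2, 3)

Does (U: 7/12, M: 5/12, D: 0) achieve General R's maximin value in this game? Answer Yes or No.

No

Against 1 this mix gives (7/12)·3 + (5/12)·3 = 3.
Against 2 this mix gives (7/12)·5 + (5/12)·(-5) = 5/6.
Against 3 this mix gives (7/12)·(-1) + (5/12)·1 = -1/6.
General C will play 3, holding General R to -1/6. Shifting weight toward the row that does better against 3 would raise this floor (the equalizing mix achieves 0 against both 3 and 2), so the proposed strategy is not optimal.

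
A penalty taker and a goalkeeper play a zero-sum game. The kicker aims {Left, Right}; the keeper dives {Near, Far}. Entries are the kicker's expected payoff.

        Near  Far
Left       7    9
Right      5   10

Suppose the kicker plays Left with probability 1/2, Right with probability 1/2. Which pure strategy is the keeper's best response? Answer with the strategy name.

If the keeper plays Near, the kicker's expected payoff is (1/2)·7 + (1/2)·5 = 6.
If the keeper plays Far, the kicker's expected payoff is (1/2)·9 + (1/2)·10 = 19/2.
The keeper minimizes the kicker's payoff; the smallest is 6, so the best response is Near.

Near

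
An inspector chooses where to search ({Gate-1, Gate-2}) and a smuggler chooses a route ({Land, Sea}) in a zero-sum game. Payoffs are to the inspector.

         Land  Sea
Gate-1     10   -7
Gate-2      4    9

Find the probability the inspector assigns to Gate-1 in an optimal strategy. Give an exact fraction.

5/22

Row minima: Gate-1 → -7, Gate-2 → 4; maximin = 4.
Column maxima: Land → 10, Sea → 9; minimax = 9.
4 ≠ 9, so there is no saddle point; optimal play is mixed.
Let the inspector play Gate-1 with probability p. Expected payoff against Land: 10p + 4(1−p) = 6p + 4; against Sea: (-7)p + 9(1−p) = −16p + 9.
Setting these equal: 6p + 4 = −16p + 9 ⇒ 22p = 5 ⇒ p = 5/22, and the value is (6)·(5/22) + 4 = 59/11.
For the smuggler: with q = P(Land), equating Gate-1's and Gate-2's payoffs gives 17q − 7 = −5q + 9 ⇒ q = 8/11.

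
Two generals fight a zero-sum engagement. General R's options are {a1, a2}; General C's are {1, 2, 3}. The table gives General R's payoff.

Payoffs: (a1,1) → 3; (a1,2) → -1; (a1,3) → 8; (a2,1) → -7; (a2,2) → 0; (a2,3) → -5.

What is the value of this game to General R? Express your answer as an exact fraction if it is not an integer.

Row minima: a1 → -1, a2 → -7; maximin = -1.
Column maxima: 1 → 3, 2 → 0, 3 → 8; minimax = 0.
-1 ≠ 0, so there is no saddle point; optimal play is mixed.
3 is strictly dominated by 1 (it gives General R strictly more in every row), so General C never plays it.
On the remaining 2×2 (a1, a2 vs 1, 2):
Let General R play a1 with probability p. Expected payoff against 1: 3p + (-7)(1−p) = 10p − 7; against 2: (-1)p + 0(1−p) = −p.
Setting these equal: 10p − 7 = −p ⇒ 11p = 7 ⇒ p = 7/11, and the value is (10)·(7/11) − 7 = -7/11.
For General C: with q = P(1), equating a1's and a2's payoffs gives 4q − 1 = −7q ⇒ q = 1/11.

-7/11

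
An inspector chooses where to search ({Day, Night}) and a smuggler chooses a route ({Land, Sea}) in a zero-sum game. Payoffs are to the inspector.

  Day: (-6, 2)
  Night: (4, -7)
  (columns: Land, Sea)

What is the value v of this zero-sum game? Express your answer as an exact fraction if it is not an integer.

-34/19

Row minima: Day → -6, Night → -7; maximin = -6.
Column maxima: Land → 4, Sea → 2; minimax = 2.
-6 ≠ 2, so there is no saddle point; optimal play is mixed.
Let the inspector play Day with probability p. Expected payoff against Land: (-6)p + 4(1−p) = −10p + 4; against Sea: 2p + (-7)(1−p) = 9p − 7.
Setting these equal: −10p + 4 = 9p − 7 ⇒ −19p = -11 ⇒ p = 11/19, and the value is (-10)·(11/19) + 4 = -34/19.
For the smuggler: with q = P(Land), equating Day's and Night's payoffs gives −8q + 2 = 11q − 7 ⇒ q = 9/19.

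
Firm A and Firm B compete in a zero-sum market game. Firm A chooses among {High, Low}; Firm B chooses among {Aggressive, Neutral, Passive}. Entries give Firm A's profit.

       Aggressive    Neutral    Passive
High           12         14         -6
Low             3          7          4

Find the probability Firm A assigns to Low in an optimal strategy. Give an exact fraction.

18/19

Row minima: High → -6, Low → 3; maximin = 3.
Column maxima: Aggressive → 12, Neutral → 14, Passive → 4; minimax = 4.
3 ≠ 4, so there is no saddle point; optimal play is mixed.
Neutral is strictly dominated by Aggressive (it gives Firm A strictly more in every row), so Firm B never plays it.
On the remaining 2×2 (High, Low vs Aggressive, Passive):
Let Firm A play High with probability p. Expected payoff against Aggressive: 12p + 3(1−p) = 9p + 3; against Passive: (-6)p + 4(1−p) = −10p + 4.
Setting these equal: 9p + 3 = −10p + 4 ⇒ 19p = 1 ⇒ p = 1/19, and the value is (9)·(1/19) + 3 = 66/19.
For Firm B: with q = P(Aggressive), equating High's and Low's payoffs gives 18q − 6 = −q + 4 ⇒ q = 10/19.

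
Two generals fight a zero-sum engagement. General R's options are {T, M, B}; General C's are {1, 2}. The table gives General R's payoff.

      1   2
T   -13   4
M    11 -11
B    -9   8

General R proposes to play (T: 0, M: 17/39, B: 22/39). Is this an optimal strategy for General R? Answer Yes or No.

Against 1 this mix gives (17/39)·11 + (22/39)·(-9) = -11/39.
Against 2 this mix gives (17/39)·(-11) + (22/39)·8 = -11/39.
All of General C's active replies (1, 2) yield -11/39, and no column does worse for General R. The mix makes General C indifferent and guarantees -11/39, so it is optimal.

Yes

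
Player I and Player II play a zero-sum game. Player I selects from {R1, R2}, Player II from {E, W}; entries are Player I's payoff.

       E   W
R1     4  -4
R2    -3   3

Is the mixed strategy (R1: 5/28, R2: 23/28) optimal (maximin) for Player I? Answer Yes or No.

No

Against E this mix gives (5/28)·4 + (23/28)·(-3) = -7/4.
Against W this mix gives (5/28)·(-4) + (23/28)·3 = 7/4.
Player II will play E, holding Player I to -7/4. Shifting weight toward the row that does better against E would raise this floor (the equalizing mix achieves 0 against both E and W), so the proposed strategy is not optimal.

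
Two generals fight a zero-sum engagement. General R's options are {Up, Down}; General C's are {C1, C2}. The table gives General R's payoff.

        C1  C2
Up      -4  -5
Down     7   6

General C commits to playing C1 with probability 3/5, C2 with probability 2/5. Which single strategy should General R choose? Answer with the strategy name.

Down

Expected payoff of Up: (3/5)·(-4) + (2/5)·(-5) = -22/5.
Expected payoff of Down: (3/5)·7 + (2/5)·6 = 33/5.
The largest is 33/5, so General R's best response is Down.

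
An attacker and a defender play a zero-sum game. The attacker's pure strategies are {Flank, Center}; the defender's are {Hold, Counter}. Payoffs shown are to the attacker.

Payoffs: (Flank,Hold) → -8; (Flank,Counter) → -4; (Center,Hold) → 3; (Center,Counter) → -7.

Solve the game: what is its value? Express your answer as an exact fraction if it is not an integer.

-34/7

Row minima: Flank → -8, Center → -7; maximin = -7.
Column maxima: Hold → 3, Counter → -4; minimax = -4.
-7 ≠ -4, so there is no saddle point; optimal play is mixed.
Let the attacker play Flank with probability p. Expected payoff against Hold: (-8)p + 3(1−p) = −11p + 3; against Counter: (-4)p + (-7)(1−p) = 3p − 7.
Setting these equal: −11p + 3 = 3p − 7 ⇒ −14p = -10 ⇒ p = 5/7, and the value is (-11)·(5/7) + 3 = -34/7.
For the defender: with q = P(Hold), equating Flank's and Center's payoffs gives −4q − 4 = 10q − 7 ⇒ q = 3/14.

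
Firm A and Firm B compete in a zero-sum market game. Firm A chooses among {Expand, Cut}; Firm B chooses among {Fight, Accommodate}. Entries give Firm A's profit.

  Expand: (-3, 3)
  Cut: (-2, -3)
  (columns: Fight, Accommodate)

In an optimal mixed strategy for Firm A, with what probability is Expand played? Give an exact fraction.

1/7

Row minima: Expand → -3, Cut → -3; maximin = -3.
Column maxima: Fight → -2, Accommodate → 3; minimax = -2.
-3 ≠ -2, so there is no saddle point; optimal play is mixed.
Let Firm A play Expand with probability p. Expected payoff against Fight: (-3)p + (-2)(1−p) = −p − 2; against Accommodate: 3p + (-3)(1−p) = 6p − 3.
Setting these equal: −p − 2 = 6p − 3 ⇒ −7p = -1 ⇒ p = 1/7, and the value is (-1)·(1/7) − 2 = -15/7.
For Firm B: with q = P(Fight), equating Expand's and Cut's payoffs gives −6q + 3 = q − 3 ⇒ q = 6/7.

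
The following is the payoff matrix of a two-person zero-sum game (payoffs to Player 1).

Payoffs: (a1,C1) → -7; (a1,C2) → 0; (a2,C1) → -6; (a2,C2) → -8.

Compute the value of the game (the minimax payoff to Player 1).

-56/9

Row minima: a1 → -7, a2 → -8; maximin = -7.
Column maxima: C1 → -6, C2 → 0; minimax = -6.
-7 ≠ -6, so there is no saddle point; optimal play is mixed.
Let Player 1 play a1 with probability p. Expected payoff against C1: (-7)p + (-6)(1−p) = −p − 6; against C2: 0p + (-8)(1−p) = 8p − 8.
Setting these equal: −p − 6 = 8p − 8 ⇒ −9p = -2 ⇒ p = 2/9, and the value is (-1)·(2/9) − 6 = -56/9.
For Player 2: with q = P(C1), equating a1's and a2's payoffs gives −7q = 2q − 8 ⇒ q = 8/9.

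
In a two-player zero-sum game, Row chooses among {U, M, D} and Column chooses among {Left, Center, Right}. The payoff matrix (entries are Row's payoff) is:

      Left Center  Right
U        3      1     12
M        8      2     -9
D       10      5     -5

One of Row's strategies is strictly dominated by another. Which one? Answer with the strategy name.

M

D gives a strictly higher payoff than M against every column: 10 > 8, 5 > 2, -5 > -9.
So M is strictly dominated and Row never plays it.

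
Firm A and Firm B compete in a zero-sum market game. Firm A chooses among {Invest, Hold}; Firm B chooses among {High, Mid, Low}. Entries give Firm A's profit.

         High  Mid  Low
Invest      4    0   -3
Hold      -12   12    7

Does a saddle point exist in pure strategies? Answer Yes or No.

No

Row minima: Invest → -3, Hold → -12; maximin = -3.
Column maxima: High → 4, Mid → 12, Low → 7; minimax = 4.
-3 ≠ 4, so no pure-strategy equilibrium exists.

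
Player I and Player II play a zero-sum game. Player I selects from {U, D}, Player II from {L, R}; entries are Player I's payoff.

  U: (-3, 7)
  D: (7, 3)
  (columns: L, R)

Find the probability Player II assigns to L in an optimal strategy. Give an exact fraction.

Row minima: U → -3, D → 3; maximin = 3.
Column maxima: L → 7, R → 7; minimax = 7.
3 ≠ 7, so there is no saddle point; optimal play is mixed.
Let Player I play U with probability p. Expected payoff against L: (-3)p + 7(1−p) = −10p + 7; against R: 7p + 3(1−p) = 4p + 3.
Setting these equal: −10p + 7 = 4p + 3 ⇒ −14p = -4 ⇒ p = 2/7, and the value is (-10)·(2/7) + 7 = 29/7.
For Player II: with q = P(L), equating U's and D's payoffs gives −10q + 7 = 4q + 3 ⇒ q = 2/7.

2/7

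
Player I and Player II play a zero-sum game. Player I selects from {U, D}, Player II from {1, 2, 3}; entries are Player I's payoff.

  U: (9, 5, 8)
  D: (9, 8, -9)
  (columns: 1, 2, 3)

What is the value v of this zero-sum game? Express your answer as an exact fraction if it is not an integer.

Row minima: U → 5, D → -9; maximin = 5.
Column maxima: 1 → 9, 2 → 8, 3 → 8; minimax = 8.
5 ≠ 8, so there is no saddle point; optimal play is mixed.
1 is strictly dominated by 2 (it gives Player I strictly more in every row), so Player II never plays it.
On the remaining 2×2 (U, D vs 2, 3):
Let Player I play U with probability p. Expected payoff against 2: 5p + 8(1−p) = −3p + 8; against 3: 8p + (-9)(1−p) = 17p − 9.
Setting these equal: −3p + 8 = 17p − 9 ⇒ −20p = -17 ⇒ p = 17/20, and the value is (-3)·(17/20) + 8 = 109/20.
For Player II: with q = P(2), equating U's and D's payoffs gives −3q + 8 = 17q − 9 ⇒ q = 17/20.

109/20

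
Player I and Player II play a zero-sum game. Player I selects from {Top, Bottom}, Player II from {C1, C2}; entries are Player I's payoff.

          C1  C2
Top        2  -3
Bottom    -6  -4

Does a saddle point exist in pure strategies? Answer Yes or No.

Row minima: Top → -3, Bottom → -6; maximin = -3.
Column maxima: C1 → 2, C2 → -3; minimax = -3.
maximin = minimax = -3, so a saddle point exists.

Yes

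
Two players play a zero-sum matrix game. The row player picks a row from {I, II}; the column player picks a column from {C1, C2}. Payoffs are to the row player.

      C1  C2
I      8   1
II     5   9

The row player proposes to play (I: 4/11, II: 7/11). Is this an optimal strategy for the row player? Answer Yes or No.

Yes

Against C1 this mix gives (4/11)·8 + (7/11)·5 = 67/11.
Against C2 this mix gives (4/11)·1 + (7/11)·9 = 67/11.
All of the column player's active replies (C1, C2) yield 67/11, and no column does worse for the row player. The mix makes the column player indifferent and guarantees 67/11, so it is optimal.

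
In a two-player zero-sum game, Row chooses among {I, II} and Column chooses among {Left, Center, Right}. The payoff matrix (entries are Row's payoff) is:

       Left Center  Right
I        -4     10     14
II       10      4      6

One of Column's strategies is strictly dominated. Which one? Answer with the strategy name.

Center holds Row's payoff strictly below Right in every row: 10 < 14, 4 < 6.
So Right is strictly dominated for Column.

Right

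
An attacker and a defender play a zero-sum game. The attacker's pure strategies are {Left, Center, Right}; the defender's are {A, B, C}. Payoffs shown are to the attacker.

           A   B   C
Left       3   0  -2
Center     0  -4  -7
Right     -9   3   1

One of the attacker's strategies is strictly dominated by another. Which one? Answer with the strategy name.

Center

Left gives a strictly higher payoff than Center against every column: 3 > 0, 0 > -4, -2 > -7.
So Center is strictly dominated and the attacker never plays it.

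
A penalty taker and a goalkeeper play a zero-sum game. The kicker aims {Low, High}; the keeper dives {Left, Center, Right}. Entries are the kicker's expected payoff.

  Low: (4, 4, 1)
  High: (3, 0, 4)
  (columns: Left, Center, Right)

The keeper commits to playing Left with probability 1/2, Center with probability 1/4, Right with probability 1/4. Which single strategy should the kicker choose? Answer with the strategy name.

Expected payoff of Low: (1/2)·4 + (1/4)·4 + (1/4)·1 = 13/4.
Expected payoff of High: (1/2)·3 + (1/4)·0 + (1/4)·4 = 5/2.
The largest is 13/4, so the kicker's best response is Low.

Low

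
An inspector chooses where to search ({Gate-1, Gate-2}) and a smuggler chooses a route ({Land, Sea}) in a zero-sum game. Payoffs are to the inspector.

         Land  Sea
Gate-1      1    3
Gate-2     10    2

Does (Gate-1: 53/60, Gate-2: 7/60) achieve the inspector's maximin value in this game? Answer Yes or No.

No

Against Land this mix gives (53/60)·1 + (7/60)·10 = 41/20.
Against Sea this mix gives (53/60)·3 + (7/60)·2 = 173/60.
The smuggler will play Land, holding the inspector to 41/20. Shifting weight toward the row that does better against Land would raise this floor (the equalizing mix achieves 14/5 against both Land and Sea), so the proposed strategy is not optimal.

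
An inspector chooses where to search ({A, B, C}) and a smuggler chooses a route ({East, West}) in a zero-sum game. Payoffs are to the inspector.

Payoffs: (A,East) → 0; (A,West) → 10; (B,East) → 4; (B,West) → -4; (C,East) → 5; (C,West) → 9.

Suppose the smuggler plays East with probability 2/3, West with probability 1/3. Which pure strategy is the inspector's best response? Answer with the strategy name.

Expected payoff of A: (2/3)·0 + (1/3)·10 = 10/3.
Expected payoff of B: (2/3)·4 + (1/3)·(-4) = 4/3.
Expected payoff of C: (2/3)·5 + (1/3)·9 = 19/3.
The largest is 19/3, so the inspector's best response is C.

C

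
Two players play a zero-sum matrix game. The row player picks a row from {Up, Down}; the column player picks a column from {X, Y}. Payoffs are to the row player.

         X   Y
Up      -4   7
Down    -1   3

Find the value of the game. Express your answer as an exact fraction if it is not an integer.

-1

Row minima: Up → -4, Down → -1; maximin = -1.
Column maxima: X → -1, Y → 7; minimax = -1.
Since maximin = minimax = -1, there is a saddle point and the value is -1.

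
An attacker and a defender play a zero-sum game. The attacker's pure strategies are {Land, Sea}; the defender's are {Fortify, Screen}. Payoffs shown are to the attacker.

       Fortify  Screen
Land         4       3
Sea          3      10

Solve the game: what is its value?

31/8

Row minima: Land → 3, Sea → 3; maximin = 3.
Column maxima: Fortify → 4, Screen → 10; minimax = 4.
3 ≠ 4, so there is no saddle point; optimal play is mixed.
Let the attacker play Land with probability p. Expected payoff against Fortify: 4p + 3(1−p) = p + 3; against Screen: 3p + 10(1−p) = −7p + 10.
Setting these equal: p + 3 = −7p + 10 ⇒ 8p = 7 ⇒ p = 7/8, and the value is (1)·(7/8) + 3 = 31/8.
For the defender: with q = P(Fortify), equating Land's and Sea's payoffs gives q + 3 = −7q + 10 ⇒ q = 7/8.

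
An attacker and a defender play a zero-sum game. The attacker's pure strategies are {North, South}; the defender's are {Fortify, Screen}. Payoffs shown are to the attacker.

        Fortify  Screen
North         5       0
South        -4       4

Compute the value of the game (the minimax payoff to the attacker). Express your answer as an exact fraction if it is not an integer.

20/13

Row minima: North → 0, South → -4; maximin = 0.
Column maxima: Fortify → 5, Screen → 4; minimax = 4.
0 ≠ 4, so there is no saddle point; optimal play is mixed.
Let the attacker play North with probability p. Expected payoff against Fortify: 5p + (-4)(1−p) = 9p − 4; against Screen: 0p + 4(1−p) = −4p + 4.
Setting these equal: 9p − 4 = −4p + 4 ⇒ 13p = 8 ⇒ p = 8/13, and the value is (9)·(8/13) − 4 = 20/13.
For the defender: with q = P(Fortify), equating North's and South's payoffs gives 5q = −8q + 4 ⇒ q = 4/13.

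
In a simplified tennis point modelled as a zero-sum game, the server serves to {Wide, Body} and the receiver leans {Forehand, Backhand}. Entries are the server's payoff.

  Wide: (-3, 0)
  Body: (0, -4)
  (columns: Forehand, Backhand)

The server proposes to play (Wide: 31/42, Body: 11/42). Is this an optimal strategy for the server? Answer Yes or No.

Against Forehand this mix gives (31/42)·(-3) + (11/42)·0 = -31/14.
Against Backhand this mix gives (31/42)·0 + (11/42)·(-4) = -22/21.
The receiver will play Forehand, holding the server to -31/14. Shifting weight toward the row that does better against Forehand would raise this floor (the equalizing mix achieves -12/7 against both Forehand and Backhand), so the proposed strategy is not optimal.

No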